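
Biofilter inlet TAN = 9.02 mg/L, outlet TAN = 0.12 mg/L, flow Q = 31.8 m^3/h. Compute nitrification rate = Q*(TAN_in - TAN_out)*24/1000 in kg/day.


Concentration drop: TAN_in - TAN_out = 9.02 - 0.12 = 8.9 mg/L
Hourly TAN removed = Q * dTAN = 31.8 m^3/h * 8.9 mg/L = 283.02 g/h  (m^3/h * mg/L = g/h)
Daily TAN removed = 283.02 * 24 = 6792.48 g/day
Convert to kg/day: 6792.48 / 1000 = 6.79248 kg/day

6.79248 kg/day


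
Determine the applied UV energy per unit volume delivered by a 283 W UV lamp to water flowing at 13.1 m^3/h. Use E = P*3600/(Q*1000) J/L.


Energy delivered per hour = 283 W * 3600 s = 1018800 J/h
Volume treated per hour = 13.1 m^3/h * 1000 = 13100 L/h
dose = 1018800 / 13100 = 77.771 J/L

77.771 J/L


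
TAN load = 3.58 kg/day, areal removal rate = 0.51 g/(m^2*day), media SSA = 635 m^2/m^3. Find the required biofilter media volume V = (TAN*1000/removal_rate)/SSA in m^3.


A = 3.58*1000 / 0.51 = 7019.6078 m^2
V = 7019.6078 / 635 = 11.0545

11.0545 m^3


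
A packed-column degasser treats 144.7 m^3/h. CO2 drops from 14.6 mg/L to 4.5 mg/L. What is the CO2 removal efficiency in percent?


CO2_out / CO2_in = 4.5 / 14.6 = 0.30821918
Fraction remaining = 0.30821918
efficiency = (1 - 0.30821918) * 100 = 69.1781 %

69.1781 %


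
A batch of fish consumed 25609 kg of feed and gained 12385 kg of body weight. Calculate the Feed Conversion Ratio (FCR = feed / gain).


FCR = feed consumed / weight gained
FCR = 25609 kg / 12385 kg = 2.06774

2.06774


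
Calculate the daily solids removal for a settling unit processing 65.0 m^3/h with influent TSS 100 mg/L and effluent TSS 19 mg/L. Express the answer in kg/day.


Concentration drop: TSS_in - TSS_out = 100 - 19 = 81 mg/L
Hourly solids removed = Q * dTSS = 65.0 m^3/h * 81 mg/L = 5265 g/h  (m^3/h * mg/L = g/h)
Daily solids removed = 5265 * 24 = 126360 g/day
Convert g to kg: 126360 / 1000 = 126.36 kg/day

126.36 kg/day


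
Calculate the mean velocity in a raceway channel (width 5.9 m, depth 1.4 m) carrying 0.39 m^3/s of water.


Cross-sectional area = W * d = 5.9 * 1.4 = 8.26 m^2
Velocity = Q / A = 0.39 / 8.26 = 0.0472155 m/s

0.0472155 m/s


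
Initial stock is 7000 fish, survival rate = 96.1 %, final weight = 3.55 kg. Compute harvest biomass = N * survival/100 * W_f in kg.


Survivors = 7000 * 96.1/100 = 6727 fish
Harvest biomass = survivors * W_f = 6727 * 3.55 = 23880.85 kg

23880.85 kg


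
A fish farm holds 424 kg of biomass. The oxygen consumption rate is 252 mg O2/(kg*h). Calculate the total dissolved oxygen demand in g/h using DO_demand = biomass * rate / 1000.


Total O2 consumption (mg/h) = 424 kg * 252 mg/(kg*h) = 106848 mg/h
Convert to g/h: 106848 / 1000 = 106.848 g/h

106.848 g/h


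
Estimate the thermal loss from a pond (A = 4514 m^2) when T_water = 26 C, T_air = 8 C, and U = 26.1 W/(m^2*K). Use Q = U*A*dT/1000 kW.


Temperature difference dT = 26 - 8 = 18 K
Heat loss (W) = U * A * dT = 26.1 * 4514 * 18 = 2120677.2 W
Convert to kW: 2120677.2 / 1000 = 2120.6772 kW

2120.6772 kW


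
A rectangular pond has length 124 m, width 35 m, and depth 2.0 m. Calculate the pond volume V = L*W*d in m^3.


Base area = L * W = 124 * 35 = 4340 m^2
Volume = area * depth = 4340 * 2.0 = 8680 m^3

8680 m^3


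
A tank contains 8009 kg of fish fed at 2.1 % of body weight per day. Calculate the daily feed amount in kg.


Feeding rate fraction = 2.1% / 100 = 0.021
Daily feed = 8009 kg * 0.021 = 168.189 kg/day

168.189 kg/day


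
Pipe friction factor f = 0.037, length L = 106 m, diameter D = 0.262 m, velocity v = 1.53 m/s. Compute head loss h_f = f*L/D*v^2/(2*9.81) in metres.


v^2 = 1.53^2 = 2.3409 m^2/s^2
L/D = 106/0.262 = 404.58015
h_f = f*(L/D)*v^2/(2g) = 0.037 * 404.58015 * 2.3409 / 19.62 = 1.78604 m

1.78604 m


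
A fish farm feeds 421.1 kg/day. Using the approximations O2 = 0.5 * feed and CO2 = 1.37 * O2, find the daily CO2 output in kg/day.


O2 = 421.1 * 0.5 = 210.55
CO2 = 210.55 * 1.37 = 288.4535

288.4535 kg/day


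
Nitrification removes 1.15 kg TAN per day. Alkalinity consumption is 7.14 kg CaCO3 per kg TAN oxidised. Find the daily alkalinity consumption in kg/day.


Alkalinity factor: 7.14 kg CaCO3 consumed per kg TAN nitrified
alk = 1.15 kg TAN * 7.14 = 8.211 kg CaCO3/day

8.211 kg CaCO3/day


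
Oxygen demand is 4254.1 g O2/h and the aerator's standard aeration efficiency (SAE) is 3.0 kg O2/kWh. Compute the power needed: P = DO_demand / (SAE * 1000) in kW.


SAE in g O2/kWh = 3.0 * 1000 = 3000 g/kWh
P = DO_demand / SAE_g = 4254.1 / 3000 = 1.41803 kW

1.41803 kW


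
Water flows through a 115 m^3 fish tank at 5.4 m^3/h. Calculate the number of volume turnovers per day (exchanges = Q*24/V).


Daily flow volume = 5.4 m^3/h * 24 h = 129.6 m^3/day
Exchanges = daily flow / tank volume = 129.6 / 115 = 1.12696 exchanges/day

1.12696 exchanges/day


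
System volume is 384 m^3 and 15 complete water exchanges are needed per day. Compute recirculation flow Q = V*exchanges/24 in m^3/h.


Daily recirculation volume = 384 m^3 * 15 = 5760 m^3/day
Flow rate Q = daily volume / 24 h = 5760 / 24 = 240 m^3/h

240 m^3/h


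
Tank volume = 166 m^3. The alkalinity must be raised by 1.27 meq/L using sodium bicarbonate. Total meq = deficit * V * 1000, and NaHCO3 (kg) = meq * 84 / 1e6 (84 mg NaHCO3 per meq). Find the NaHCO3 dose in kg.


Tank volume in L = 166 m^3 * 1000 = 166000 L
Total meq required = 1.27 meq/L * 166000 L = 210820 meq
NaHCO3 mass = 210820 meq * 84 mg/meq / 1e6 = 17.7089 kg

17.7089 kg


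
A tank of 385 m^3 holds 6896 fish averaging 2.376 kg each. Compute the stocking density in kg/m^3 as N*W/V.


Total biomass = 6896 fish * 2.376 kg = 16384.896 kg
Density = total biomass / volume = 16384.896 / 385 = 42.5582 kg/m^3

42.5582 kg/m^3


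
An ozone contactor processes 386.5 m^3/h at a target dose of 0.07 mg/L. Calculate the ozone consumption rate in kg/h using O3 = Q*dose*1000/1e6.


O3 demand (mg/h) = Q * dose * 1000 = 386.5 * 0.07 * 1000 = 27055 mg/h
Convert mg to kg: 27055 / 1e6 = 0.027055 kg/h

0.027055 kg/h


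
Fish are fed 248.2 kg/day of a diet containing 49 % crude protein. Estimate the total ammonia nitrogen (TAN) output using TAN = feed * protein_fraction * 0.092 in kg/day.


Protein in feed = 248.2 * 49/100 = 121.618 kg/day
TAN = protein * 0.092 = 121.618 * 0.092 = 11.188856 kg/day

11.188856 kg/day


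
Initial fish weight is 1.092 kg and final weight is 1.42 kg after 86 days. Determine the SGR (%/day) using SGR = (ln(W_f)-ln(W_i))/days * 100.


ln(W_f) = ln(1.42) = 0.35065687
ln(W_i) = ln(1.092) = 0.088010877
ln(W_f) - ln(W_i) = 0.35065687 - 0.088010877 = 0.26264599
SGR = 0.26264599 / 86 * 100 = 0.305402 %/day

0.305402 %/day


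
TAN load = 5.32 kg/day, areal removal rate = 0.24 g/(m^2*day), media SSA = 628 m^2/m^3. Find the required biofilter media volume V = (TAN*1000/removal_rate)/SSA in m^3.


A = 5.32*1000 / 0.24 = 22166.667 m^2
V = 22166.667 / 628 = 35.2972

35.2972 m^3


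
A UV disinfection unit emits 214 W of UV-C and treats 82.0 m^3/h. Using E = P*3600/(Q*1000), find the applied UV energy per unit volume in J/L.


Energy delivered per hour = 214 W * 3600 s = 770400 J/h
Volume treated per hour = 82.0 m^3/h * 1000 = 82000 L/h
dose = 770400 / 82000 = 9.39512 J/L

9.39512 J/L


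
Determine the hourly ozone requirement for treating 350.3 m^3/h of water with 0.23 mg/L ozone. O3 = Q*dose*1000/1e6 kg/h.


O3 demand (mg/h) = Q * dose * 1000 = 350.3 * 0.23 * 1000 = 80569 mg/h
Convert mg to kg: 80569 / 1e6 = 0.080569 kg/h

0.080569 kg/h


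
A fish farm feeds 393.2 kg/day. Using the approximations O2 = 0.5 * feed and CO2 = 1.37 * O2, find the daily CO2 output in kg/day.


O2 = 393.2 * 0.5 = 196.6
CO2 = 196.6 * 1.37 = 269.342

269.342 kg/day


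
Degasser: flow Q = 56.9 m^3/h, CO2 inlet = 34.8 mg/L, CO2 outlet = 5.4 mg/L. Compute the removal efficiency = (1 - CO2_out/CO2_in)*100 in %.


CO2_out / CO2_in = 5.4 / 34.8 = 0.15517241
Fraction remaining = 0.15517241
efficiency = (1 - 0.15517241) * 100 = 84.4828 %

84.4828 %


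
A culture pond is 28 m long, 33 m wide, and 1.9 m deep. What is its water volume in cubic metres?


Base area = L * W = 28 * 33 = 924 m^2
Volume = area * depth = 924 * 1.9 = 1755.6 m^3

1755.6 m^3


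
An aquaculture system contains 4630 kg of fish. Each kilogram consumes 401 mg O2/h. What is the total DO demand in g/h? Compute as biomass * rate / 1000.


Total O2 consumption (mg/h) = 4630 kg * 401 mg/(kg*h) = 1856630 mg/h
Convert to g/h: 1856630 / 1000 = 1856.63 g/h

1856.63 g/h


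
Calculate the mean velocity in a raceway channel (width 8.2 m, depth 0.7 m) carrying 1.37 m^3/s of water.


Cross-sectional area = W * d = 8.2 * 0.7 = 5.74 m^2
Velocity = Q / A = 1.37 / 5.74 = 0.238676 m/s

0.238676 m/s


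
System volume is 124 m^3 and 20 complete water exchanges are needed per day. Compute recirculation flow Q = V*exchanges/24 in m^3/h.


Daily recirculation volume = 124 m^3 * 20 = 2480 m^3/day
Flow rate Q = daily volume / 24 h = 2480 / 24 = 103.333 m^3/h

103.333 m^3/h


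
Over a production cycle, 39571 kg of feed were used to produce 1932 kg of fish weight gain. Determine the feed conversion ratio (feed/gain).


FCR = feed consumed / weight gained
FCR = 39571 kg / 1932 kg = 20.4819

20.4819


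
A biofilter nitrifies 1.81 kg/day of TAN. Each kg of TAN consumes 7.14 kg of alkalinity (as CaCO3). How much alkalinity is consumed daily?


Alkalinity factor: 7.14 kg CaCO3 consumed per kg TAN nitrified
alk = 1.81 kg TAN * 7.14 = 12.9234 kg CaCO3/day

12.9234 kg CaCO3/day


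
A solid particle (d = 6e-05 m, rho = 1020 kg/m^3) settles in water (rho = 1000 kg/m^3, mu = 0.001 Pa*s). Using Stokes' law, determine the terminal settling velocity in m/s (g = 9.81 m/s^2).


Density difference: rho_p - rho_f = 1020 - 1000 = 20 kg/m^3
d^2 = (6e-05)^2 = 3.6e-09 m^2
Numerator = (rho_p - rho_f) * g * d^2 = 20 * 9.81 * 3.6e-09 = 7.0632e-07
Denominator = 18 * mu = 18 * 0.001 = 0.018
v_s = 7.0632e-07 / 0.018 = 3.924e-05 m/s
Check: Re = rho_f * v_s * d / mu = 1000 * 3.924e-05 * 6e-05 / 0.001 = 0.00235 < 1, so Stokes' law applies.

3.924e-05 m/s


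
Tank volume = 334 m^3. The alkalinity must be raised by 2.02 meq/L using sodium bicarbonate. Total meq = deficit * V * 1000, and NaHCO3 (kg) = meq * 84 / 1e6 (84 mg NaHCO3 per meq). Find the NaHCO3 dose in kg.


Tank volume in L = 334 m^3 * 1000 = 334000 L
Total meq required = 2.02 meq/L * 334000 L = 674680 meq
NaHCO3 mass = 674680 meq * 84 mg/meq / 1e6 = 56.6731 kg

56.6731 kg


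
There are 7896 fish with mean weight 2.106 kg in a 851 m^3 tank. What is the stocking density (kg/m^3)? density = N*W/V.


Total biomass = 7896 fish * 2.106 kg = 16628.976 kg
Density = total biomass / volume = 16628.976 / 851 = 19.5405 kg/m^3

19.5405 kg/m^3


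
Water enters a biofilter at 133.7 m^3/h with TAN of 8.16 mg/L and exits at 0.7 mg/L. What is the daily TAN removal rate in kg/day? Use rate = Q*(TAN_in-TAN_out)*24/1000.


Concentration drop: TAN_in - TAN_out = 8.16 - 0.7 = 7.46 mg/L
Hourly TAN removed = Q * dTAN = 133.7 m^3/h * 7.46 mg/L = 997.402 g/h  (m^3/h * mg/L = g/h)
Daily TAN removed = 997.402 * 24 = 23937.648 g/day
Convert to kg/day: 23937.648 / 1000 = 23.937648 kg/day

23.937648 kg/day


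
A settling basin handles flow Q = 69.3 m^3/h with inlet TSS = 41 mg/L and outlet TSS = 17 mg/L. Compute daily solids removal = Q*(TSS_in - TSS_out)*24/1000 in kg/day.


Concentration drop: TSS_in - TSS_out = 41 - 17 = 24 mg/L
Hourly solids removed = Q * dTSS = 69.3 m^3/h * 24 mg/L = 1663.2 g/h  (m^3/h * mg/L = g/h)
Daily solids removed = 1663.2 * 24 = 39916.8 g/day
Convert g to kg: 39916.8 / 1000 = 39.9168 kg/day

39.9168 kg/day


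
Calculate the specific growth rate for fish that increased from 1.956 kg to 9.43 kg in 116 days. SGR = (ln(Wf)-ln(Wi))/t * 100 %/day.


ln(W_f) = ln(9.43) = 2.2438961
ln(W_i) = ln(1.956) = 0.67090157
ln(W_f) - ln(W_i) = 2.2438961 - 0.67090157 = 1.5729945
SGR = 1.5729945 / 116 * 100 = 1.35603 %/day

1.35603 %/day


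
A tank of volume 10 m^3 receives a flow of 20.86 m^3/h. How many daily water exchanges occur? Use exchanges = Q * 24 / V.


Daily flow volume = 20.86 m^3/h * 24 h = 500.64 m^3/day
Exchanges = daily flow / tank volume = 500.64 / 10 = 50.064 exchanges/day

50.064 exchanges/day


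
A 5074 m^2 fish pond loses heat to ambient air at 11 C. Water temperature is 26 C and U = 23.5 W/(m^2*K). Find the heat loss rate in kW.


Temperature difference dT = 26 - 11 = 15 K
Heat loss (W) = U * A * dT = 23.5 * 5074 * 15 = 1788585 W
Convert to kW: 1788585 / 1000 = 1788.585 kW

1788.585 kW


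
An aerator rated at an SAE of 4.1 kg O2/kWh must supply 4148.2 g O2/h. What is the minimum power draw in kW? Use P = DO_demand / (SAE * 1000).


SAE in g O2/kWh = 4.1 * 1000 = 4100 g/kWh
P = DO_demand / SAE_g = 4148.2 / 4100 = 1.01176 kW

1.01176 kW


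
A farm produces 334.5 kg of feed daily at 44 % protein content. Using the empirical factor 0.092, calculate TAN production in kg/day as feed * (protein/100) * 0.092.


Protein in feed = 334.5 * 44/100 = 147.18 kg/day
TAN = protein * 0.092 = 147.18 * 0.092 = 13.54056 kg/day

13.54056 kg/day


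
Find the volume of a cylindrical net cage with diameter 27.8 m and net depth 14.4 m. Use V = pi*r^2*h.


r = d/2 = 27.8/2 = 13.9 m
Base area = pi*r^2 = pi*13.9^2 = 606.98712 m^2
Volume = 606.98712 * 14.4 = 8740.61 m^3

8740.61 m^3


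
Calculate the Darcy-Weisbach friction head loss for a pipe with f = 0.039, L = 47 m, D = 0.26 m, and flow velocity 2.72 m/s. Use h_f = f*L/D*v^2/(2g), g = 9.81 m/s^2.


v^2 = 2.72^2 = 7.3984 m^2/s^2
L/D = 47/0.26 = 180.76923
h_f = f*(L/D)*v^2/(2g) = 0.039 * 180.76923 * 7.3984 / 19.62 = 2.65845 m

2.65845 m


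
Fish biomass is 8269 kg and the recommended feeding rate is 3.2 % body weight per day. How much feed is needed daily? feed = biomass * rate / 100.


Feeding rate fraction = 3.2% / 100 = 0.032
Daily feed = 8269 kg * 0.032 = 264.608 kg/day

264.608 kg/day


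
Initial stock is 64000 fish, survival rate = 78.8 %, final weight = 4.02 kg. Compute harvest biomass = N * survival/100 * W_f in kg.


Survivors = 64000 * 78.8/100 = 50432 fish
Harvest biomass = survivors * W_f = 50432 * 4.02 = 202736.64 kg

202736.64 kg


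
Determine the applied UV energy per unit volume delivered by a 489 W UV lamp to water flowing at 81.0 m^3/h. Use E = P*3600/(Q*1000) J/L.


Energy delivered per hour = 489 W * 3600 s = 1760400 J/h
Volume treated per hour = 81.0 m^3/h * 1000 = 81000 L/h
dose = 1760400 / 81000 = 21.7333 J/L

21.7333 J/L


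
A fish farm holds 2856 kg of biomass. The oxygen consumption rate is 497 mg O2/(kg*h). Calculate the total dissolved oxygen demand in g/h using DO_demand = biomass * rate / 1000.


Total O2 consumption (mg/h) = 2856 kg * 497 mg/(kg*h) = 1419432 mg/h
Convert to g/h: 1419432 / 1000 = 1419.432 g/h

1419.432 g/h


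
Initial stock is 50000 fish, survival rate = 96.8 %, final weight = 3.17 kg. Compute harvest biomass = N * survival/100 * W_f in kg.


Survivors = 50000 * 96.8/100 = 48400 fish
Harvest biomass = survivors * W_f = 48400 * 3.17 = 153428 kg

153428 kg


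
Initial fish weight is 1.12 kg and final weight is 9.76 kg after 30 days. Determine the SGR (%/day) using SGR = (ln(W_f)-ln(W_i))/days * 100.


ln(W_f) = ln(9.76) = 2.2782924
ln(W_i) = ln(1.12) = 0.11332869
ln(W_f) - ln(W_i) = 2.2782924 - 0.11332869 = 2.1649637
SGR = 2.1649637 / 30 * 100 = 7.21655 %/day

7.21655 %/day


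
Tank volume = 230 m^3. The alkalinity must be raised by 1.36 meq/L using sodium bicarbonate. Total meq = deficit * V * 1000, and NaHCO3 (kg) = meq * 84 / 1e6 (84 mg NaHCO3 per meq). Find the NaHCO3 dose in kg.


Tank volume in L = 230 m^3 * 1000 = 230000 L
Total meq required = 1.36 meq/L * 230000 L = 312800 meq
NaHCO3 mass = 312800 meq * 84 mg/meq / 1e6 = 26.2752 kg

26.2752 kg


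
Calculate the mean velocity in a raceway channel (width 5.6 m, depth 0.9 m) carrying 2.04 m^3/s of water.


Cross-sectional area = W * d = 5.6 * 0.9 = 5.04 m^2
Velocity = Q / A = 2.04 / 5.04 = 0.404762 m/s

0.404762 m/s


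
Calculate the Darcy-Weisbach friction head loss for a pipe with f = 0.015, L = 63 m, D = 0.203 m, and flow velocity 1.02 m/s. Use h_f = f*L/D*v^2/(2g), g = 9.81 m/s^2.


v^2 = 1.02^2 = 1.0404 m^2/s^2
L/D = 63/0.203 = 310.34483
h_f = f*(L/D)*v^2/(2g) = 0.015 * 310.34483 * 1.0404 / 19.62 = 0.246852 m

0.246852 m


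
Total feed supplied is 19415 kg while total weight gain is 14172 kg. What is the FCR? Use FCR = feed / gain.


FCR = feed consumed / weight gained
FCR = 19415 kg / 14172 kg = 1.36995

1.36995


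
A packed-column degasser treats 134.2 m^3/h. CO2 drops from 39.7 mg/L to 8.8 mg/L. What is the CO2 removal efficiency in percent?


CO2_out / CO2_in = 8.8 / 39.7 = 0.22166247
Fraction remaining = 0.22166247
efficiency = (1 - 0.22166247) * 100 = 77.8338 %

77.8338 %


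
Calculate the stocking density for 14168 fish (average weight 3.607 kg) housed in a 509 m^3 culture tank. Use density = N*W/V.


Total biomass = 14168 fish * 3.607 kg = 51103.976 kg
Density = total biomass / volume = 51103.976 / 509 = 100.401 kg/m^3

100.401 kg/m^3


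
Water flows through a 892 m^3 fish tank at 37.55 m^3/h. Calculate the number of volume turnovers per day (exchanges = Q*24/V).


Daily flow volume = 37.55 m^3/h * 24 h = 901.2 m^3/day
Exchanges = daily flow / tank volume = 901.2 / 892 = 1.01031 exchanges/day

1.01031 exchanges/day


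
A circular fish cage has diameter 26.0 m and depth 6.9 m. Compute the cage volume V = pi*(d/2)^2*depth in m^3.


r = d/2 = 26.0/2 = 13 m
Base area = pi*r^2 = pi*13^2 = 530.92916 m^2
Volume = 530.92916 * 6.9 = 3663.41 m^3

3663.41 m^3


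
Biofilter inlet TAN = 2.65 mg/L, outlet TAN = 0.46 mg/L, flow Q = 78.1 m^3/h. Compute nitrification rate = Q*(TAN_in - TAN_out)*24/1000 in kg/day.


Concentration drop: TAN_in - TAN_out = 2.65 - 0.46 = 2.19 mg/L
Hourly TAN removed = Q * dTAN = 78.1 m^3/h * 2.19 mg/L = 171.039 g/h  (m^3/h * mg/L = g/h)
Daily TAN removed = 171.039 * 24 = 4104.936 g/day
Convert to kg/day: 4104.936 / 1000 = 4.104936 kg/day

4.104936 kg/day


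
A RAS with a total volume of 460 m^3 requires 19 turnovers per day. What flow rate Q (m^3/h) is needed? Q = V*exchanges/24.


Daily recirculation volume = 460 m^3 * 19 = 8740 m^3/day
Flow rate Q = daily volume / 24 h = 8740 / 24 = 364.167 m^3/h

364.167 m^3/h


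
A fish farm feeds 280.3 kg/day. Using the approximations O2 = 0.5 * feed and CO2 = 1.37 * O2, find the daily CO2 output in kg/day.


O2 = 280.3 * 0.5 = 140.15
CO2 = 140.15 * 1.37 = 192.0055

192.0055 kg/day


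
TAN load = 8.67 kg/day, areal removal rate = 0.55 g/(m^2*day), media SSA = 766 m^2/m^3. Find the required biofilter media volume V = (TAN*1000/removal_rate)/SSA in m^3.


A = 8.67*1000 / 0.55 = 15763.636 m^2
V = 15763.636 / 766 = 20.5792

20.5792 m^3


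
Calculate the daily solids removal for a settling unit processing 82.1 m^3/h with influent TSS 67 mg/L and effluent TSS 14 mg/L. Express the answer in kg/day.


Concentration drop: TSS_in - TSS_out = 67 - 14 = 53 mg/L
Hourly solids removed = Q * dTSS = 82.1 m^3/h * 53 mg/L = 4351.3 g/h  (m^3/h * mg/L = g/h)
Daily solids removed = 4351.3 * 24 = 104431.2 g/day
Convert g to kg: 104431.2 / 1000 = 104.4312 kg/day

104.4312 kg/day


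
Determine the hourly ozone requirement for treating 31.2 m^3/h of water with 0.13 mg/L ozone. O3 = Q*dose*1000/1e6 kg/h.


O3 demand (mg/h) = Q * dose * 1000 = 31.2 * 0.13 * 1000 = 4056 mg/h
Convert mg to kg: 4056 / 1e6 = 0.004056 kg/h

0.004056 kg/h


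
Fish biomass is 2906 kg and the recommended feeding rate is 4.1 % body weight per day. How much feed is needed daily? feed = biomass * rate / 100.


Feeding rate fraction = 4.1% / 100 = 0.041
Daily feed = 2906 kg * 0.041 = 119.146 kg/day

119.146 kg/day


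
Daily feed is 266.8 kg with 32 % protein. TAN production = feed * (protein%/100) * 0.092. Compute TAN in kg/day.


Protein in feed = 266.8 * 32/100 = 85.376 kg/day
TAN = protein * 0.092 = 85.376 * 0.092 = 7.854592 kg/day

7.854592 kg/day


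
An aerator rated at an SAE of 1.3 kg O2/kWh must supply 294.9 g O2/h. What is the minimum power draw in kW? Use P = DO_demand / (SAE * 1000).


SAE in g O2/kWh = 1.3 * 1000 = 1300 g/kWh
P = DO_demand / SAE_g = 294.9 / 1300 = 0.226846 kW

0.226846 kW


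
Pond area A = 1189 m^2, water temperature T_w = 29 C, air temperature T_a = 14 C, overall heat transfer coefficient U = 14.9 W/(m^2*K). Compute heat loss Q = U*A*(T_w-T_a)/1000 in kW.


Temperature difference dT = 29 - 14 = 15 K
Heat loss (W) = U * A * dT = 14.9 * 1189 * 15 = 265741.5 W
Convert to kW: 265741.5 / 1000 = 265.7415 kW

265.7415 kW


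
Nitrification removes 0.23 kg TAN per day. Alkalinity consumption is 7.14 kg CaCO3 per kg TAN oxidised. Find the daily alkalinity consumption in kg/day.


Alkalinity factor: 7.14 kg CaCO3 consumed per kg TAN nitrified
alk = 0.23 kg TAN * 7.14 = 1.6422 kg CaCO3/day

1.6422 kg CaCO3/day


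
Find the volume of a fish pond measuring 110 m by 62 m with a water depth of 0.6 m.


Base area = L * W = 110 * 62 = 6820 m^2
Volume = area * depth = 6820 * 0.6 = 4092 m^3

4092 m^3


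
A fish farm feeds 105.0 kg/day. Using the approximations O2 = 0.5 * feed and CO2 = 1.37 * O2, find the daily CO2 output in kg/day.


O2 = 105.0 * 0.5 = 52.5
CO2 = 52.5 * 1.37 = 71.925

71.925 kg/day


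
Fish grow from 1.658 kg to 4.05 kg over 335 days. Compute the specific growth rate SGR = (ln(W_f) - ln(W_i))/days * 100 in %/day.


ln(W_f) = ln(4.05) = 1.3987169
ln(W_i) = ln(1.658) = 0.50561206
ln(W_f) - ln(W_i) = 1.3987169 - 0.50561206 = 0.89310484
SGR = 0.89310484 / 335 * 100 = 0.266598 %/day

0.266598 %/day


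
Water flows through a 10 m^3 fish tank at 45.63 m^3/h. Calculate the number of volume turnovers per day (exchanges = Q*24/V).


Daily flow volume = 45.63 m^3/h * 24 h = 1095.12 m^3/day
Exchanges = daily flow / tank volume = 1095.12 / 10 = 109.512 exchanges/day

109.512 exchanges/day


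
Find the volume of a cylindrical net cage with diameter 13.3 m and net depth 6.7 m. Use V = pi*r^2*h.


r = d/2 = 13.3/2 = 6.65 m
Base area = pi*r^2 = pi*6.65^2 = 138.92908 m^2
Volume = 138.92908 * 6.7 = 930.825 m^3

930.825 m^3


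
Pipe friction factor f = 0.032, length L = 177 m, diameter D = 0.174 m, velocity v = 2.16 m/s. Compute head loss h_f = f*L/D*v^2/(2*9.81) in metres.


v^2 = 2.16^2 = 4.6656 m^2/s^2
L/D = 177/0.174 = 1017.2414
h_f = f*(L/D)*v^2/(2g) = 0.032 * 1017.2414 * 4.6656 / 19.62 = 7.74074 m

7.74074 m


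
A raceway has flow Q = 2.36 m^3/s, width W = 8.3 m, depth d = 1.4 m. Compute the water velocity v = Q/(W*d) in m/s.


Cross-sectional area = W * d = 8.3 * 1.4 = 11.62 m^2
Velocity = Q / A = 2.36 / 11.62 = 0.203098 m/s

0.203098 m/s


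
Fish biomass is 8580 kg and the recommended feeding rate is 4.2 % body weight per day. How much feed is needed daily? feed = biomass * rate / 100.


Feeding rate fraction = 4.2% / 100 = 0.042
Daily feed = 8580 kg * 0.042 = 360.36 kg/day

360.36 kg/day


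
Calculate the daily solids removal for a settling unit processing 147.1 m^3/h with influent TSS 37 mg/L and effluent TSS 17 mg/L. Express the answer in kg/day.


Concentration drop: TSS_in - TSS_out = 37 - 17 = 20 mg/L
Hourly solids removed = Q * dTSS = 147.1 m^3/h * 20 mg/L = 2942 g/h  (m^3/h * mg/L = g/h)
Daily solids removed = 2942 * 24 = 70608 g/day
Convert g to kg: 70608 / 1000 = 70.608 kg/day

70.608 kg/day


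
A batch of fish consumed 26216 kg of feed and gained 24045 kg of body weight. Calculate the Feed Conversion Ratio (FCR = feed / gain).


FCR = feed consumed / weight gained
FCR = 26216 kg / 24045 kg = 1.09029

1.09029


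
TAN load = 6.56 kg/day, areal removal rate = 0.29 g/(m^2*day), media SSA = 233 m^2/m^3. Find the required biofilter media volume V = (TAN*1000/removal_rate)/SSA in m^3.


A = 6.56*1000 / 0.29 = 22620.69 m^2
V = 22620.69 / 233 = 97.0845

97.0845 m^3


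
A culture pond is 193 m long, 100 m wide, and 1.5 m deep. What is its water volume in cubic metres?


Base area = L * W = 193 * 100 = 19300 m^2
Volume = area * depth = 19300 * 1.5 = 28950 m^3

28950 m^3


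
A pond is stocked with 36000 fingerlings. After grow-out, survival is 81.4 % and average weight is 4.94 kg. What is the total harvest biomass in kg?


Survivors = 36000 * 81.4/100 = 29304 fish
Harvest biomass = survivors * W_f = 29304 * 4.94 = 144761.76 kg

144761.76 kg


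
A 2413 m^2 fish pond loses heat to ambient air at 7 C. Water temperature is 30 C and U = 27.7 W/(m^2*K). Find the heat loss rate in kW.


Temperature difference dT = 30 - 7 = 23 K
Heat loss (W) = U * A * dT = 27.7 * 2413 * 23 = 1537322.3 W
Convert to kW: 1537322.3 / 1000 = 1537.3223 kW

1537.3223 kW


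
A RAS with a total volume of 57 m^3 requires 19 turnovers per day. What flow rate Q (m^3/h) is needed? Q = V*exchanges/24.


Daily recirculation volume = 57 m^3 * 19 = 1083 m^3/day
Flow rate Q = daily volume / 24 h = 1083 / 24 = 45.125 m^3/h

45.125 m^3/h


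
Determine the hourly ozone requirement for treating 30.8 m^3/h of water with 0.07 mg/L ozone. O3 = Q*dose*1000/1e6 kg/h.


O3 demand (mg/h) = Q * dose * 1000 = 30.8 * 0.07 * 1000 = 2156 mg/h
Convert mg to kg: 2156 / 1e6 = 0.002156 kg/h

0.002156 kg/h


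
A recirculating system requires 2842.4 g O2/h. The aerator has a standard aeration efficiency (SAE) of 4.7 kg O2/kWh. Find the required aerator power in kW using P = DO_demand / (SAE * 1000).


SAE in g O2/kWh = 4.7 * 1000 = 4700 g/kWh
P = DO_demand / SAE_g = 2842.4 / 4700 = 0.604766 kW

0.604766 kW


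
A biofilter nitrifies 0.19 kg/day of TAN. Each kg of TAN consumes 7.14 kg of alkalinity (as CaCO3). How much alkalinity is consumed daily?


Alkalinity factor: 7.14 kg CaCO3 consumed per kg TAN nitrified
alk = 0.19 kg TAN * 7.14 = 1.3566 kg CaCO3/day

1.3566 kg CaCO3/day


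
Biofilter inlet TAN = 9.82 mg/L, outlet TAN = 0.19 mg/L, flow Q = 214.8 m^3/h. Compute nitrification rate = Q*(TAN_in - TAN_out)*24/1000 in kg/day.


Concentration drop: TAN_in - TAN_out = 9.82 - 0.19 = 9.63 mg/L
Hourly TAN removed = Q * dTAN = 214.8 m^3/h * 9.63 mg/L = 2068.524 g/h  (m^3/h * mg/L = g/h)
Daily TAN removed = 2068.524 * 24 = 49644.576 g/day
Convert to kg/day: 49644.576 / 1000 = 49.644576 kg/day

49.644576 kg/day


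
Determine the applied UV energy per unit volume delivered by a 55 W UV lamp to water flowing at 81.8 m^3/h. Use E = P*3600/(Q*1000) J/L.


Energy delivered per hour = 55 W * 3600 s = 198000 J/h
Volume treated per hour = 81.8 m^3/h * 1000 = 81800 L/h
dose = 198000 / 81800 = 2.42054 J/L

2.42054 J/L


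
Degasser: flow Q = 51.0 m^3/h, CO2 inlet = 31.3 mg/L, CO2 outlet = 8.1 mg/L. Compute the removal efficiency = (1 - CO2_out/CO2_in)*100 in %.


CO2_out / CO2_in = 8.1 / 31.3 = 0.25878594
Fraction remaining = 0.25878594
efficiency = (1 - 0.25878594) * 100 = 74.1214 %

74.1214 %


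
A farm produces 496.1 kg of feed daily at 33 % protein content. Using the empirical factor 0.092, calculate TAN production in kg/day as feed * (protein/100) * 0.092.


Protein in feed = 496.1 * 33/100 = 163.713 kg/day
TAN = protein * 0.092 = 163.713 * 0.092 = 15.061596 kg/day

15.061596 kg/day


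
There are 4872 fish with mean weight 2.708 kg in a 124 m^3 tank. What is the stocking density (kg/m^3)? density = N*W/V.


Total biomass = 4872 fish * 2.708 kg = 13193.376 kg
Density = total biomass / volume = 13193.376 / 124 = 106.398 kg/m^3

106.398 kg/m^3


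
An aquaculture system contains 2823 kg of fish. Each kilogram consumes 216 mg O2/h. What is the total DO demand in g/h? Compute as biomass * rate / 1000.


Total O2 consumption (mg/h) = 2823 kg * 216 mg/(kg*h) = 609768 mg/h
Convert to g/h: 609768 / 1000 = 609.768 g/h

609.768 g/h


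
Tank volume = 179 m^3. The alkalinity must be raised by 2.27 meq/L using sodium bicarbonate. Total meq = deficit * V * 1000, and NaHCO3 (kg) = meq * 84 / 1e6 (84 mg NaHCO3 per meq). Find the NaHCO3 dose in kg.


Tank volume in L = 179 m^3 * 1000 = 179000 L
Total meq required = 2.27 meq/L * 179000 L = 406330 meq
NaHCO3 mass = 406330 meq * 84 mg/meq / 1e6 = 34.1317 kg

34.1317 kg


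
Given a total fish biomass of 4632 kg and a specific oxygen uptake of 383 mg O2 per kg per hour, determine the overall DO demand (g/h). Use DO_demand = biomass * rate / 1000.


Total O2 consumption (mg/h) = 4632 kg * 383 mg/(kg*h) = 1774056 mg/h
Convert to g/h: 1774056 / 1000 = 1774.056 g/h

1774.056 g/h


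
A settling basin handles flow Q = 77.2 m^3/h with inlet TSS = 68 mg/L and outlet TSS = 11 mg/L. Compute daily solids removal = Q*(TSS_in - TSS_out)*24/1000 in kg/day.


Concentration drop: TSS_in - TSS_out = 68 - 11 = 57 mg/L
Hourly solids removed = Q * dTSS = 77.2 m^3/h * 57 mg/L = 4400.4 g/h  (m^3/h * mg/L = g/h)
Daily solids removed = 4400.4 * 24 = 105609.6 g/day
Convert g to kg: 105609.6 / 1000 = 105.6096 kg/day

105.6096 kg/day


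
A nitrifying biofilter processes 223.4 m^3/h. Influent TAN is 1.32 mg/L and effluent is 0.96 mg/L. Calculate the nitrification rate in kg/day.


Concentration drop: TAN_in - TAN_out = 1.32 - 0.96 = 0.36 mg/L
Hourly TAN removed = Q * dTAN = 223.4 m^3/h * 0.36 mg/L = 80.424 g/h  (m^3/h * mg/L = g/h)
Daily TAN removed = 80.424 * 24 = 1930.176 g/day
Convert to kg/day: 1930.176 / 1000 = 1.930176 kg/day

1.930176 kg/day


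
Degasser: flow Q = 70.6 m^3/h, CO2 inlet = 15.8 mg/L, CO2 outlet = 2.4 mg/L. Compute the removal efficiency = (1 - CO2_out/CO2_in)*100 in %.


CO2_out / CO2_in = 2.4 / 15.8 = 0.15189873
Fraction remaining = 0.15189873
efficiency = (1 - 0.15189873) * 100 = 84.8101 %

84.8101 %


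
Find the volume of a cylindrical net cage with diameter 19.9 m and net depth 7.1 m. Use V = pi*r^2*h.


r = d/2 = 19.9/2 = 9.95 m
Base area = pi*r^2 = pi*9.95^2 = 311.02553 m^2
Volume = 311.02553 * 7.1 = 2208.28 m^3

2208.28 m^3


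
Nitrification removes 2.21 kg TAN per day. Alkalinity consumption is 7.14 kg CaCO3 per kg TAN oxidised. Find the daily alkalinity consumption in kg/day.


Alkalinity factor: 7.14 kg CaCO3 consumed per kg TAN nitrified
alk = 2.21 kg TAN * 7.14 = 15.7794 kg CaCO3/day

15.7794 kg CaCO3/day


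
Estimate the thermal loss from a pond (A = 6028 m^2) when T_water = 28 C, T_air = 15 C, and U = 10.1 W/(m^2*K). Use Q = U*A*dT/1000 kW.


Temperature difference dT = 28 - 15 = 13 K
Heat loss (W) = U * A * dT = 10.1 * 6028 * 13 = 791476.4 W
Convert to kW: 791476.4 / 1000 = 791.4764 kW

791.4764 kW


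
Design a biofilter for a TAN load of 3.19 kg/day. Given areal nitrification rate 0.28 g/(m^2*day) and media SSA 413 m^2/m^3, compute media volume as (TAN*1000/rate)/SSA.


A = 3.19*1000 / 0.28 = 11392.857 m^2
V = 11392.857 / 413 = 27.5856

27.5856 m^3


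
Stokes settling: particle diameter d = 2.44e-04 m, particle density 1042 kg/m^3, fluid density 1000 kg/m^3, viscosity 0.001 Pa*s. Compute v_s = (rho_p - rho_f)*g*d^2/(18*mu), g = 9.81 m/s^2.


Density difference: rho_p - rho_f = 1042 - 1000 = 42 kg/m^3
d^2 = (2.44e-04)^2 = 5.9536e-08 m^2
Numerator = (rho_p - rho_f) * g * d^2 = 42 * 9.81 * 5.9536e-08 = 2.4530023e-05
Denominator = 18 * mu = 18 * 0.001 = 0.018
v_s = 2.4530023e-05 / 0.018 = 0.00136278 m/s
Check: Re = rho_f * v_s * d / mu = 1000 * 0.00136278 * 2.44e-04 / 0.001 = 0.333 < 1, so Stokes' law applies.

0.00136278 m/s


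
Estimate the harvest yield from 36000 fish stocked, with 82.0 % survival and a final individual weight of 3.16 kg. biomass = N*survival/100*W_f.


Survivors = 36000 * 82.0/100 = 29520 fish
Harvest biomass = survivors * W_f = 29520 * 3.16 = 93283.2 kg

93283.2 kg


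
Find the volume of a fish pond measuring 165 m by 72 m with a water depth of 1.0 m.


Base area = L * W = 165 * 72 = 11880 m^2
Volume = area * depth = 11880 * 1.0 = 11880 m^3

11880 m^3


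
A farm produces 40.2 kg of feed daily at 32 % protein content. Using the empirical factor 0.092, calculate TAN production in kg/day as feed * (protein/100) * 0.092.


Protein in feed = 40.2 * 32/100 = 12.864 kg/day
TAN = protein * 0.092 = 12.864 * 0.092 = 1.183488 kg/day

1.183488 kg/day


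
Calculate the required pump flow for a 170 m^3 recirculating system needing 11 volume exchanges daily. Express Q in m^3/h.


Daily recirculation volume = 170 m^3 * 11 = 1870 m^3/day
Flow rate Q = daily volume / 24 h = 1870 / 24 = 77.9167 m^3/h

77.9167 m^3/h


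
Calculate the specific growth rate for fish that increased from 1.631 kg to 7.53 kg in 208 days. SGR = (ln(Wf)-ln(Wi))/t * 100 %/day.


ln(W_f) = ln(7.53) = 2.018895
ln(W_i) = ln(1.631) = 0.48919332
ln(W_f) - ln(W_i) = 2.018895 - 0.48919332 = 1.5297017
SGR = 1.5297017 / 208 * 100 = 0.735434 %/day

0.735434 %/day


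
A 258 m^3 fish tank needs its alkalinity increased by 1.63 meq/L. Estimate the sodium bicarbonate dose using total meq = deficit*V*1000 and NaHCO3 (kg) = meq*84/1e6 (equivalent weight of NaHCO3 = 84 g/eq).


Tank volume in L = 258 m^3 * 1000 = 258000 L
Total meq required = 1.63 meq/L * 258000 L = 420540 meq
NaHCO3 mass = 420540 meq * 84 mg/meq / 1e6 = 35.3254 kg

35.3254 kg


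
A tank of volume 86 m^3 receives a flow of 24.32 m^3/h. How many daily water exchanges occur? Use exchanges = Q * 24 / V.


Daily flow volume = 24.32 m^3/h * 24 h = 583.68 m^3/day
Exchanges = daily flow / tank volume = 583.68 / 86 = 6.78698 exchanges/day

6.78698 exchanges/day


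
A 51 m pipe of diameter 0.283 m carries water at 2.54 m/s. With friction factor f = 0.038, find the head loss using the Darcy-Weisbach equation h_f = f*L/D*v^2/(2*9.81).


v^2 = 2.54^2 = 6.4516 m^2/s^2
L/D = 51/0.283 = 180.21201
h_f = f*(L/D)*v^2/(2g) = 0.038 * 180.21201 * 6.4516 / 19.62 = 2.25183 m

2.25183 m


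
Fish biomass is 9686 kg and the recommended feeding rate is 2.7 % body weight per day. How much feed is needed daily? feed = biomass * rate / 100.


Feeding rate fraction = 2.7% / 100 = 0.027
Daily feed = 9686 kg * 0.027 = 261.522 kg/day

261.522 kg/day


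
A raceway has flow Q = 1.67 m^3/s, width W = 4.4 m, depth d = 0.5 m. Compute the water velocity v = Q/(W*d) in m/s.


Cross-sectional area = W * d = 4.4 * 0.5 = 2.2 m^2
Velocity = Q / A = 1.67 / 2.2 = 0.759091 m/s

0.759091 m/s


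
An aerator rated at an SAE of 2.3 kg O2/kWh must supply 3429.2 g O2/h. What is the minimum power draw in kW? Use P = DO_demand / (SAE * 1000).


SAE in g O2/kWh = 2.3 * 1000 = 2300 g/kWh
P = DO_demand / SAE_g = 3429.2 / 2300 = 1.49096 kW

1.49096 kW


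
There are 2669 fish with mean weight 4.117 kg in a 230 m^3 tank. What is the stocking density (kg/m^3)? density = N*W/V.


Total biomass = 2669 fish * 4.117 kg = 10988.273 kg
Density = total biomass / volume = 10988.273 / 230 = 47.7751 kg/m^3

47.7751 kg/m^3


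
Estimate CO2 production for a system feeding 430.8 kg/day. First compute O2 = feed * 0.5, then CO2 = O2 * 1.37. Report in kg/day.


O2 = 430.8 * 0.5 = 215.4
CO2 = 215.4 * 1.37 = 295.098

295.098 kg/day


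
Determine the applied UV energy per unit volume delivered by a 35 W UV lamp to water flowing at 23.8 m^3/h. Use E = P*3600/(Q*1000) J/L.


Energy delivered per hour = 35 W * 3600 s = 126000 J/h
Volume treated per hour = 23.8 m^3/h * 1000 = 23800 L/h
dose = 126000 / 23800 = 5.29412 J/L

5.29412 J/L


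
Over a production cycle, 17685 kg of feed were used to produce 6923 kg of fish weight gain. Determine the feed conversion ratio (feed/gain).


FCR = feed consumed / weight gained
FCR = 17685 kg / 6923 kg = 2.55453

2.55453


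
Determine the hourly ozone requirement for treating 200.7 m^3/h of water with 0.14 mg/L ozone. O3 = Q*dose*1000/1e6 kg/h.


O3 demand (mg/h) = Q * dose * 1000 = 200.7 * 0.14 * 1000 = 28098 mg/h
Convert mg to kg: 28098 / 1e6 = 0.028098 kg/h

0.028098 kg/h


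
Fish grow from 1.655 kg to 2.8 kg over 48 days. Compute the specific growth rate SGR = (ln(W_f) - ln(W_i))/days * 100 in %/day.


ln(W_f) = ln(2.8) = 1.0296194
ln(W_i) = ln(1.655) = 0.50380101
ln(W_f) - ln(W_i) = 1.0296194 - 0.50380101 = 0.52581839
SGR = 0.52581839 / 48 * 100 = 1.09545 %/day

1.09545 %/day


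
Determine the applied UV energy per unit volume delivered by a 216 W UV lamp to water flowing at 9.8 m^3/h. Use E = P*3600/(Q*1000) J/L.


Energy delivered per hour = 216 W * 3600 s = 777600 J/h
Volume treated per hour = 9.8 m^3/h * 1000 = 9800 L/h
dose = 777600 / 9800 = 79.3469 J/L

79.3469 J/L


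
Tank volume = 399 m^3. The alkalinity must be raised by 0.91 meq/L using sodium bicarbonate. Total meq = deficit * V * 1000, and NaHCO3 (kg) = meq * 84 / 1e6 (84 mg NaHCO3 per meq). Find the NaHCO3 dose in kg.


Tank volume in L = 399 m^3 * 1000 = 399000 L
Total meq required = 0.91 meq/L * 399000 L = 363090 meq
NaHCO3 mass = 363090 meq * 84 mg/meq / 1e6 = 30.4996 kg

30.4996 kg


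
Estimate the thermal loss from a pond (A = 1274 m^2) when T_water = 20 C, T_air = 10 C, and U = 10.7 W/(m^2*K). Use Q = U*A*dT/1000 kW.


Temperature difference dT = 20 - 10 = 10 K
Heat loss (W) = U * A * dT = 10.7 * 1274 * 10 = 136318 W
Convert to kW: 136318 / 1000 = 136.318 kW

136.318 kW


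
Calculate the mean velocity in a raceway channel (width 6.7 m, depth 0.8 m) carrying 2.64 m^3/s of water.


Cross-sectional area = W * d = 6.7 * 0.8 = 5.36 m^2
Velocity = Q / A = 2.64 / 5.36 = 0.492537 m/s

0.492537 m/s


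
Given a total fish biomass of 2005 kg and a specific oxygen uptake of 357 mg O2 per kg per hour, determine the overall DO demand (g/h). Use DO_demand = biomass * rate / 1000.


Total O2 consumption (mg/h) = 2005 kg * 357 mg/(kg*h) = 715785 mg/h
Convert to g/h: 715785 / 1000 = 715.785 g/h

715.785 g/h


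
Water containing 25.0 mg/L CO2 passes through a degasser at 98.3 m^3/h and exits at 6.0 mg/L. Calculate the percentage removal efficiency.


CO2_out / CO2_in = 6.0 / 25.0 = 0.24
Fraction remaining = 0.24
efficiency = (1 - 0.24) * 100 = 76 %

76 %


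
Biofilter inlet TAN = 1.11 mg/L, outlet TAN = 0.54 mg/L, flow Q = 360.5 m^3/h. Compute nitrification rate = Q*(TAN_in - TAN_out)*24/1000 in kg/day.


Concentration drop: TAN_in - TAN_out = 1.11 - 0.54 = 0.57 mg/L
Hourly TAN removed = Q * dTAN = 360.5 m^3/h * 0.57 mg/L = 205.485 g/h  (m^3/h * mg/L = g/h)
Daily TAN removed = 205.485 * 24 = 4931.64 g/day
Convert to kg/day: 4931.64 / 1000 = 4.93164 kg/day

4.93164 kg/day


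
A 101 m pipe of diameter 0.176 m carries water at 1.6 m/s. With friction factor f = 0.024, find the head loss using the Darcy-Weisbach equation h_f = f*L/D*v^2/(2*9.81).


v^2 = 1.6^2 = 2.56 m^2/s^2
L/D = 101/0.176 = 573.86364
h_f = f*(L/D)*v^2/(2g) = 0.024 * 573.86364 * 2.56 / 19.62 = 1.79705 m

1.79705 m


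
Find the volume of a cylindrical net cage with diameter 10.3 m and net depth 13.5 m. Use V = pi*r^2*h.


r = d/2 = 10.3/2 = 5.15 m
Base area = pi*r^2 = pi*5.15^2 = 83.322891 m^2
Volume = 83.322891 * 13.5 = 1124.86 m^3

1124.86 m^3


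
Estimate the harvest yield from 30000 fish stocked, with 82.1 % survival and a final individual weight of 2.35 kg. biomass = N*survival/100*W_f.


Survivors = 30000 * 82.1/100 = 24630 fish
Harvest biomass = survivors * W_f = 24630 * 2.35 = 57880.5 kg

57880.5 kg


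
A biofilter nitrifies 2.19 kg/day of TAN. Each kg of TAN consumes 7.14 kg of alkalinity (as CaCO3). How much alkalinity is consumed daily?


Alkalinity factor: 7.14 kg CaCO3 consumed per kg TAN nitrified
alk = 2.19 kg TAN * 7.14 = 15.6366 kg CaCO3/day

15.6366 kg CaCO3/day


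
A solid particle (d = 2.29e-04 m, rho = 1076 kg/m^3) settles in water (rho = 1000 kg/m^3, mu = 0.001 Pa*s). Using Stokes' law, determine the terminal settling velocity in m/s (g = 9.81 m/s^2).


Density difference: rho_p - rho_f = 1076 - 1000 = 76 kg/m^3
d^2 = (2.29e-04)^2 = 5.2441e-08 m^2
Numerator = (rho_p - rho_f) * g * d^2 = 76 * 9.81 * 5.2441e-08 = 3.9097912e-05
Denominator = 18 * mu = 18 * 0.001 = 0.018
v_s = 3.9097912e-05 / 0.018 = 0.00217211 m/s
Check: Re = rho_f * v_s * d / mu = 1000 * 0.00217211 * 2.29e-04 / 0.001 = 0.497 < 1, so Stokes' law applies.

0.00217211 m/s
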